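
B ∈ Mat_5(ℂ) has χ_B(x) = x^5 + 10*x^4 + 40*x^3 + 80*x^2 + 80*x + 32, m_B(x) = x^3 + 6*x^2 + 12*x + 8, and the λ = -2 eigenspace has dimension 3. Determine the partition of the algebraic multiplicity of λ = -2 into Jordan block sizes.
Block sizes for λ = -2: [3, 1, 1]

Step 1 — from the characteristic polynomial, algebraic multiplicity of λ = -2 is 5. From dim ker(B − (-2)·I) = 3, there are exactly 3 Jordan blocks for λ = -2.
Step 2 — from the minimal polynomial, the factor (x + 2)^3 tells us the largest block for λ = -2 has size 3.
Step 3 — with total size 5, 3 blocks, and largest block 3, the block sizes (in nonincreasing order) are [3, 1, 1].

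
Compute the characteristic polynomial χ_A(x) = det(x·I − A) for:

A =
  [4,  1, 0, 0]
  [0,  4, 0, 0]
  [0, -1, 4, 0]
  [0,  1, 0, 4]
x^4 - 16*x^3 + 96*x^2 - 256*x + 256

Expanding det(x·I − A) (e.g. by cofactor expansion or by noting that A is similar to its Jordan form J, which has the same characteristic polynomial as A) gives
  χ_A(x) = x^4 - 16*x^3 + 96*x^2 - 256*x + 256
which factors as (x - 4)^4. The eigenvalues (with algebraic multiplicities) are λ = 4 with multiplicity 4.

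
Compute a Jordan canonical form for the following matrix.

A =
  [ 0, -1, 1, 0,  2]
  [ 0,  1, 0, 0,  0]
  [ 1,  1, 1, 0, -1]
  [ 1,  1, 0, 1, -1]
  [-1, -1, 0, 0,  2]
J_3(1) ⊕ J_1(1) ⊕ J_1(1)

The characteristic polynomial is
  det(x·I − A) = x^5 - 5*x^4 + 10*x^3 - 10*x^2 + 5*x - 1 = (x - 1)^5

Eigenvalues and multiplicities (the geometric multiplicity of λ is n − rank(A − λI), which equals the number of Jordan blocks for λ):
  λ = 1: algebraic multiplicity = 5, geometric multiplicity = 3

Determining the block sizes for each eigenvalue:
  λ = 1: with am = 5 and gm = 3, the partition is not yet determined (e.g. several partitions of 5 into 3 parts exist). Let N = A − (1)·I. Computing rank(N^1) = 2, rank(N^2) = 1, rank(N^3) = 0; the number of blocks of size ≥ j is rank(N^{j−1}) − rank(N^j), giving [3, 1, 1]. So we have 1 block(s) of size 3, 2 block(s) of size 1 → block sizes [3, 1, 1]

Assembling the blocks gives a Jordan form
J =
  [1, 1, 0, 0, 0]
  [0, 1, 1, 0, 0]
  [0, 0, 1, 0, 0]
  [0, 0, 0, 1, 0]
  [0, 0, 0, 0, 1]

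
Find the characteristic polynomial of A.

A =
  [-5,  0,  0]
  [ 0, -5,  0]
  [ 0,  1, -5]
x^3 + 15*x^2 + 75*x + 125

Expanding det(x·I − A) (e.g. by cofactor expansion or by noting that A is similar to its Jordan form J, which has the same characteristic polynomial as A) gives
  χ_A(x) = x^3 + 15*x^2 + 75*x + 125
which factors as (x + 5)^3. The eigenvalues (with algebraic multiplicities) are λ = -5 with multiplicity 3.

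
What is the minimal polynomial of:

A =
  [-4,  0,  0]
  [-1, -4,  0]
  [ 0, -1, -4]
x^3 + 12*x^2 + 48*x + 64

The characteristic polynomial is χ_A(x) = (x + 4)^3, so the eigenvalues are known. The minimal polynomial is
  m_A(x) = Π_λ (x − λ)^{k_λ}
where k_λ is the size of the *largest* Jordan block for λ (equivalently, the smallest k with (A − λI)^k v = 0 for every generalised eigenvector v of λ).

  λ = -4: largest Jordan block has size 3, contributing (x + 4)^3

So m_A(x) = (x + 4)^3 = x^3 + 12*x^2 + 48*x + 64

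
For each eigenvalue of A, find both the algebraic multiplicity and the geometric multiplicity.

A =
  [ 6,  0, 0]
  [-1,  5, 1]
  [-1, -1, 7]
λ = 6: alg = 3, geom = 2

Step 1 — factor the characteristic polynomial to read off the algebraic multiplicities:
  χ_A(x) = (x - 6)^3

Step 2 — compute geometric multiplicities via the rank-nullity identity g(λ) = n − rank(A − λI):
  rank(A − (6)·I) = 1, so dim ker(A − (6)·I) = n − 1 = 2

Summary:
  λ = 6: algebraic multiplicity = 3, geometric multiplicity = 2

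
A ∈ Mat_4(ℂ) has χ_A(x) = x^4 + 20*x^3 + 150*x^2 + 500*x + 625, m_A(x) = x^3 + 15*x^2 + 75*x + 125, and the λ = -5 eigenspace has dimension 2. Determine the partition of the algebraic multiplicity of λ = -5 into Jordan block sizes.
Block sizes for λ = -5: [3, 1]

Step 1 — from the characteristic polynomial, algebraic multiplicity of λ = -5 is 4. From dim ker(A − (-5)·I) = 2, there are exactly 2 Jordan blocks for λ = -5.
Step 2 — from the minimal polynomial, the factor (x + 5)^3 tells us the largest block for λ = -5 has size 3.
Step 3 — with total size 4, 2 blocks, and largest block 3, the block sizes (in nonincreasing order) are [3, 1].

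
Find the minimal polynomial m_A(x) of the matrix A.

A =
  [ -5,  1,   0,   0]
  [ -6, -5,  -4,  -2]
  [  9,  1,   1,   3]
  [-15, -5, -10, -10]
x^3 + 14*x^2 + 65*x + 100

The characteristic polynomial is χ_A(x) = (x + 4)*(x + 5)^3, so the eigenvalues are known. The minimal polynomial is
  m_A(x) = Π_λ (x − λ)^{k_λ}
where k_λ is the size of the *largest* Jordan block for λ (equivalently, the smallest k with (A − λI)^k v = 0 for every generalised eigenvector v of λ).

  λ = -5: largest Jordan block has size 2, contributing (x + 5)^2
  λ = -4: largest Jordan block has size 1, contributing (x + 4)

So m_A(x) = (x + 4)*(x + 5)^2 = x^3 + 14*x^2 + 65*x + 100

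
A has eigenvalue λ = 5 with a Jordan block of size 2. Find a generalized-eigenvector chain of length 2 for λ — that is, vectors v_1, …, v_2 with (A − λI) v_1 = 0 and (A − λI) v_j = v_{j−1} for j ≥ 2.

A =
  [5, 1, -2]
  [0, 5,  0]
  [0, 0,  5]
A Jordan chain for λ = 5 of length 2:
v_1 = (1, 0, 0)ᵀ
v_2 = (0, 1, 0)ᵀ

Let N = A − (5)·I. We want v_2 with N^2 v_2 = 0 but N^1 v_2 ≠ 0; then v_{j-1} := N · v_j for j = 2, …, 2.

Pick v_2 = (0, 1, 0)ᵀ.
Then v_1 = N · v_2 = (1, 0, 0)ᵀ.

Sanity check: (A − (5)·I) v_1 = (0, 0, 0)ᵀ = 0. ✓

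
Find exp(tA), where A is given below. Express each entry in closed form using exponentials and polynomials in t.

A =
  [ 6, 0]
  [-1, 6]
e^{tA} =
  [exp(6*t), 0]
  [-t*exp(6*t), exp(6*t)]

Strategy: write A = P · J · P⁻¹ where J is a Jordan canonical form, so e^{tA} = P · e^{tJ} · P⁻¹, and e^{tJ} can be computed block-by-block.

A has Jordan form
J =
  [6, 1]
  [0, 6]
(up to reordering of blocks).

Per-block formulas:
  For a 2×2 Jordan block J_2(6): exp(t · J_2(6)) = e^(6t)·(I + t·N), where N is the 2×2 nilpotent shift.

After assembling e^{tJ} and conjugating by P, we get:

e^{tA} =
  [exp(6*t), 0]
  [-t*exp(6*t), exp(6*t)]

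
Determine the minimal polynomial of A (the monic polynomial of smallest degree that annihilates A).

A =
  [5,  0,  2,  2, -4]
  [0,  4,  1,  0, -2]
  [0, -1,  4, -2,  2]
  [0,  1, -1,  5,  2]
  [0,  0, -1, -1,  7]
x^2 - 10*x + 25

The characteristic polynomial is χ_A(x) = (x - 5)^5, so the eigenvalues are known. The minimal polynomial is
  m_A(x) = Π_λ (x − λ)^{k_λ}
where k_λ is the size of the *largest* Jordan block for λ (equivalently, the smallest k with (A − λI)^k v = 0 for every generalised eigenvector v of λ).

  λ = 5: largest Jordan block has size 2, contributing (x − 5)^2

So m_A(x) = (x - 5)^2 = x^2 - 10*x + 25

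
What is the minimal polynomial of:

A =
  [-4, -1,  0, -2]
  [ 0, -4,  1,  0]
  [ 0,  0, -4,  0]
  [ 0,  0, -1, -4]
x^3 + 12*x^2 + 48*x + 64

The characteristic polynomial is χ_A(x) = (x + 4)^4, so the eigenvalues are known. The minimal polynomial is
  m_A(x) = Π_λ (x − λ)^{k_λ}
where k_λ is the size of the *largest* Jordan block for λ (equivalently, the smallest k with (A − λI)^k v = 0 for every generalised eigenvector v of λ).

  λ = -4: largest Jordan block has size 3, contributing (x + 4)^3

So m_A(x) = (x + 4)^3 = x^3 + 12*x^2 + 48*x + 64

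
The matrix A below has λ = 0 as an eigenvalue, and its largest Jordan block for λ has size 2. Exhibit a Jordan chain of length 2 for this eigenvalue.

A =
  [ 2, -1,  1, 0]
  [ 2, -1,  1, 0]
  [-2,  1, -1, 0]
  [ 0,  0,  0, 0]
A Jordan chain for λ = 0 of length 2:
v_1 = (2, 2, -2, 0)ᵀ
v_2 = (1, 0, 0, 0)ᵀ

Let N = A − (0)·I. We want v_2 with N^2 v_2 = 0 but N^1 v_2 ≠ 0; then v_{j-1} := N · v_j for j = 2, …, 2.

Pick v_2 = (1, 0, 0, 0)ᵀ.
Then v_1 = N · v_2 = (2, 2, -2, 0)ᵀ.

Sanity check: (A − (0)·I) v_1 = (0, 0, 0, 0)ᵀ = 0. ✓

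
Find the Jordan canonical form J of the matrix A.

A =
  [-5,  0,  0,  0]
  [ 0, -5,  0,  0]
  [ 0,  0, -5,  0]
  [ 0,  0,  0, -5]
J_1(-5) ⊕ J_1(-5) ⊕ J_1(-5) ⊕ J_1(-5)

The characteristic polynomial is
  det(x·I − A) = x^4 + 20*x^3 + 150*x^2 + 500*x + 625 = (x + 5)^4

Eigenvalues and multiplicities (the geometric multiplicity of λ is n − rank(A − λI), which equals the number of Jordan blocks for λ):
  λ = -5: algebraic multiplicity = 4, geometric multiplicity = 4

Determining the block sizes for each eigenvalue:
  λ = -5: gm = am = 4, so every block has size 1 → block sizes [1, 1, 1, 1]

Assembling the blocks gives a Jordan form
J =
  [-5,  0,  0,  0]
  [ 0, -5,  0,  0]
  [ 0,  0, -5,  0]
  [ 0,  0,  0, -5]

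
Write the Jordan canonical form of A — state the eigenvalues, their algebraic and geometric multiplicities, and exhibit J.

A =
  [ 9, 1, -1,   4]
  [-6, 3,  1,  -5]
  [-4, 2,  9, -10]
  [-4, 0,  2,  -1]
J_3(5) ⊕ J_1(5)

The characteristic polynomial is
  det(x·I − A) = x^4 - 20*x^3 + 150*x^2 - 500*x + 625 = (x - 5)^4

Eigenvalues and multiplicities (the geometric multiplicity of λ is n − rank(A − λI), which equals the number of Jordan blocks for λ):
  λ = 5: algebraic multiplicity = 4, geometric multiplicity = 2

Determining the block sizes for each eigenvalue:
  λ = 5: with am = 4 and gm = 2, the partition is not yet determined (e.g. several partitions of 4 into 2 parts exist). Let N = A − (5)·I. Computing rank(N^1) = 2, rank(N^2) = 1, rank(N^3) = 0; the number of blocks of size ≥ j is rank(N^{j−1}) − rank(N^j), giving [2, 1, 1]. So we have 1 block(s) of size 3, 1 block(s) of size 1 → block sizes [3, 1]

Assembling the blocks gives a Jordan form
J =
  [5, 1, 0, 0]
  [0, 5, 1, 0]
  [0, 0, 5, 0]
  [0, 0, 0, 5]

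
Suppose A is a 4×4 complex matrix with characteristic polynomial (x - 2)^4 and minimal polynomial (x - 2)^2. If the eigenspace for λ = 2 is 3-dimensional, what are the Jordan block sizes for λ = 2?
Block sizes for λ = 2: [2, 1, 1]

Step 1 — from the characteristic polynomial, algebraic multiplicity of λ = 2 is 4. From dim ker(A − (2)·I) = 3, there are exactly 3 Jordan blocks for λ = 2.
Step 2 — from the minimal polynomial, the factor (x − 2)^2 tells us the largest block for λ = 2 has size 2.
Step 3 — with total size 4, 3 blocks, and largest block 2, the block sizes (in nonincreasing order) are [2, 1, 1].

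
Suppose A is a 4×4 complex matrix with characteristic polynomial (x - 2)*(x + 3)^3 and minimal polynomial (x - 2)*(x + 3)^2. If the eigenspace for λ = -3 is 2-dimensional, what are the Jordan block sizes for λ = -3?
Block sizes for λ = -3: [2, 1]

Step 1 — from the characteristic polynomial, algebraic multiplicity of λ = -3 is 3. From dim ker(A − (-3)·I) = 2, there are exactly 2 Jordan blocks for λ = -3.
Step 2 — from the minimal polynomial, the factor (x + 3)^2 tells us the largest block for λ = -3 has size 2.
Step 3 — with total size 3, 2 blocks, and largest block 2, the block sizes (in nonincreasing order) are [2, 1].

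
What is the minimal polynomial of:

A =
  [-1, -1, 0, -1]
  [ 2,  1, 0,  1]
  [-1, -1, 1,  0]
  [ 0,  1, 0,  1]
x^4 - 2*x^3 + x^2

The characteristic polynomial is χ_A(x) = x^2*(x - 1)^2, so the eigenvalues are known. The minimal polynomial is
  m_A(x) = Π_λ (x − λ)^{k_λ}
where k_λ is the size of the *largest* Jordan block for λ (equivalently, the smallest k with (A − λI)^k v = 0 for every generalised eigenvector v of λ).

  λ = 0: largest Jordan block has size 2, contributing (x − 0)^2
  λ = 1: largest Jordan block has size 2, contributing (x − 1)^2

So m_A(x) = x^2*(x - 1)^2 = x^4 - 2*x^3 + x^2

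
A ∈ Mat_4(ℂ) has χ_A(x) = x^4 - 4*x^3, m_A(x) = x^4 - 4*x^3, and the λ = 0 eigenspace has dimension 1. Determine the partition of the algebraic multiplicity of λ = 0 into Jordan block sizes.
Block sizes for λ = 0: [3]

Step 1 — from the characteristic polynomial, algebraic multiplicity of λ = 0 is 3. From dim ker(A − (0)·I) = 1, there are exactly 1 Jordan blocks for λ = 0.
Step 2 — from the minimal polynomial, the factor (x − 0)^3 tells us the largest block for λ = 0 has size 3.
Step 3 — with total size 3, 1 blocks, and largest block 3, the block sizes (in nonincreasing order) are [3].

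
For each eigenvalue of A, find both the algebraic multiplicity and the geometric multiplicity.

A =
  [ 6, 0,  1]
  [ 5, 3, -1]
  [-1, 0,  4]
λ = 3: alg = 1, geom = 1; λ = 5: alg = 2, geom = 1

Step 1 — factor the characteristic polynomial to read off the algebraic multiplicities:
  χ_A(x) = (x - 5)^2*(x - 3)

Step 2 — compute geometric multiplicities via the rank-nullity identity g(λ) = n − rank(A − λI):
  rank(A − (3)·I) = 2, so dim ker(A − (3)·I) = n − 2 = 1
  rank(A − (5)·I) = 2, so dim ker(A − (5)·I) = n − 2 = 1

Summary:
  λ = 3: algebraic multiplicity = 1, geometric multiplicity = 1
  λ = 5: algebraic multiplicity = 2, geometric multiplicity = 1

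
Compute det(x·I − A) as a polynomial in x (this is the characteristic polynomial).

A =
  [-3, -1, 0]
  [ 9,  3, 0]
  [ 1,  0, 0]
x^3

Expanding det(x·I − A) (e.g. by cofactor expansion or by noting that A is similar to its Jordan form J, which has the same characteristic polynomial as A) gives
  χ_A(x) = x^3
which factors as x^3. The eigenvalues (with algebraic multiplicities) are λ = 0 with multiplicity 3.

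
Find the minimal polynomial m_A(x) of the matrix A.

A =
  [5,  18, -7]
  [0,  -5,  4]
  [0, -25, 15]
x^3 - 15*x^2 + 75*x - 125

The characteristic polynomial is χ_A(x) = (x - 5)^3, so the eigenvalues are known. The minimal polynomial is
  m_A(x) = Π_λ (x − λ)^{k_λ}
where k_λ is the size of the *largest* Jordan block for λ (equivalently, the smallest k with (A − λI)^k v = 0 for every generalised eigenvector v of λ).

  λ = 5: largest Jordan block has size 3, contributing (x − 5)^3

So m_A(x) = (x - 5)^3 = x^3 - 15*x^2 + 75*x - 125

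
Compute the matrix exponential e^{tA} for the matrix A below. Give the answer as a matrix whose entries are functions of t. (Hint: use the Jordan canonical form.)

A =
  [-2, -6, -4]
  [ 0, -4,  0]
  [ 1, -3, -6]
e^{tA} =
  [2*t*exp(-4*t) + exp(-4*t), -6*t*exp(-4*t), -4*t*exp(-4*t)]
  [0, exp(-4*t), 0]
  [t*exp(-4*t), -3*t*exp(-4*t), -2*t*exp(-4*t) + exp(-4*t)]

Strategy: write A = P · J · P⁻¹ where J is a Jordan canonical form, so e^{tA} = P · e^{tJ} · P⁻¹, and e^{tJ} can be computed block-by-block.

A has Jordan form
J =
  [-4,  1,  0]
  [ 0, -4,  0]
  [ 0,  0, -4]
(up to reordering of blocks).

Per-block formulas:
  For a 1×1 block at λ = -4: exp(t · [-4]) = [e^(-4t)].
  For a 2×2 Jordan block J_2(-4): exp(t · J_2(-4)) = e^(-4t)·(I + t·N), where N is the 2×2 nilpotent shift.

After assembling e^{tJ} and conjugating by P, we get:

e^{tA} =
  [2*t*exp(-4*t) + exp(-4*t), -6*t*exp(-4*t), -4*t*exp(-4*t)]
  [0, exp(-4*t), 0]
  [t*exp(-4*t), -3*t*exp(-4*t), -2*t*exp(-4*t) + exp(-4*t)]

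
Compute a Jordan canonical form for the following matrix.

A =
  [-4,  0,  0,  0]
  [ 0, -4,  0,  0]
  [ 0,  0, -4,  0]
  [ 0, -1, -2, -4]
J_2(-4) ⊕ J_1(-4) ⊕ J_1(-4)

The characteristic polynomial is
  det(x·I − A) = x^4 + 16*x^3 + 96*x^2 + 256*x + 256 = (x + 4)^4

Eigenvalues and multiplicities (the geometric multiplicity of λ is n − rank(A − λI), which equals the number of Jordan blocks for λ):
  λ = -4: algebraic multiplicity = 4, geometric multiplicity = 3

Determining the block sizes for each eigenvalue:
  λ = -4: 3 blocks summing to 4 forces exactly one block of size 2 and the rest size 1 → block sizes [2, 1, 1]

Assembling the blocks gives a Jordan form
J =
  [-4,  1,  0,  0]
  [ 0, -4,  0,  0]
  [ 0,  0, -4,  0]
  [ 0,  0,  0, -4]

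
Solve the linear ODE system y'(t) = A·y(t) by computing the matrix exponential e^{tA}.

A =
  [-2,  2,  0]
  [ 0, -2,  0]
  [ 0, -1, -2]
e^{tA} =
  [exp(-2*t), 2*t*exp(-2*t), 0]
  [0, exp(-2*t), 0]
  [0, -t*exp(-2*t), exp(-2*t)]

Strategy: write A = P · J · P⁻¹ where J is a Jordan canonical form, so e^{tA} = P · e^{tJ} · P⁻¹, and e^{tJ} can be computed block-by-block.

A has Jordan form
J =
  [-2,  1,  0]
  [ 0, -2,  0]
  [ 0,  0, -2]
(up to reordering of blocks).

Per-block formulas:
  For a 1×1 block at λ = -2: exp(t · [-2]) = [e^(-2t)].
  For a 2×2 Jordan block J_2(-2): exp(t · J_2(-2)) = e^(-2t)·(I + t·N), where N is the 2×2 nilpotent shift.

After assembling e^{tJ} and conjugating by P, we get:

e^{tA} =
  [exp(-2*t), 2*t*exp(-2*t), 0]
  [0, exp(-2*t), 0]
  [0, -t*exp(-2*t), exp(-2*t)]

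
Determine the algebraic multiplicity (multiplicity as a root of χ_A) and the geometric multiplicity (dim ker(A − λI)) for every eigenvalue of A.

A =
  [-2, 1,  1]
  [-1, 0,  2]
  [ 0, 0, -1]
λ = -1: alg = 3, geom = 1

Step 1 — factor the characteristic polynomial to read off the algebraic multiplicities:
  χ_A(x) = (x + 1)^3

Step 2 — compute geometric multiplicities via the rank-nullity identity g(λ) = n − rank(A − λI):
  rank(A − (-1)·I) = 2, so dim ker(A − (-1)·I) = n − 2 = 1

Summary:
  λ = -1: algebraic multiplicity = 3, geometric multiplicity = 1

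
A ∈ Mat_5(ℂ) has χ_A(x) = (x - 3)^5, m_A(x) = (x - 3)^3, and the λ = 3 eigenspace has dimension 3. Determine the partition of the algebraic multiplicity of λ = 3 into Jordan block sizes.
Block sizes for λ = 3: [3, 1, 1]

Step 1 — from the characteristic polynomial, algebraic multiplicity of λ = 3 is 5. From dim ker(A − (3)·I) = 3, there are exactly 3 Jordan blocks for λ = 3.
Step 2 — from the minimal polynomial, the factor (x − 3)^3 tells us the largest block for λ = 3 has size 3.
Step 3 — with total size 5, 3 blocks, and largest block 3, the block sizes (in nonincreasing order) are [3, 1, 1].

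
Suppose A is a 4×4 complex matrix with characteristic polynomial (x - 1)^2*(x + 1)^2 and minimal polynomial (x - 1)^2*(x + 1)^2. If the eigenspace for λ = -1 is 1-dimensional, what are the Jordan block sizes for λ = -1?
Block sizes for λ = -1: [2]

Step 1 — from the characteristic polynomial, algebraic multiplicity of λ = -1 is 2. From dim ker(A − (-1)·I) = 1, there are exactly 1 Jordan blocks for λ = -1.
Step 2 — from the minimal polynomial, the factor (x + 1)^2 tells us the largest block for λ = -1 has size 2.
Step 3 — with total size 2, 1 blocks, and largest block 2, the block sizes (in nonincreasing order) are [2].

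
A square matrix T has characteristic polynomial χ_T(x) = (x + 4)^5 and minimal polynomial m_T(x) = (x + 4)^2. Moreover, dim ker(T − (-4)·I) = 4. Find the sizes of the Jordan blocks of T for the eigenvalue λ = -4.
Block sizes for λ = -4: [2, 1, 1, 1]

Step 1 — from the characteristic polynomial, algebraic multiplicity of λ = -4 is 5. From dim ker(T − (-4)·I) = 4, there are exactly 4 Jordan blocks for λ = -4.
Step 2 — from the minimal polynomial, the factor (x + 4)^2 tells us the largest block for λ = -4 has size 2.
Step 3 — with total size 5, 4 blocks, and largest block 2, the block sizes (in nonincreasing order) are [2, 1, 1, 1].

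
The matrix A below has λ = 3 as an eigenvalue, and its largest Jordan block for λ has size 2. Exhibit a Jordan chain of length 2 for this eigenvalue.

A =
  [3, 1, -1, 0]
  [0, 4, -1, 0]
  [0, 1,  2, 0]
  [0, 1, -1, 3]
A Jordan chain for λ = 3 of length 2:
v_1 = (1, 1, 1, 1)ᵀ
v_2 = (0, 1, 0, 0)ᵀ

Let N = A − (3)·I. We want v_2 with N^2 v_2 = 0 but N^1 v_2 ≠ 0; then v_{j-1} := N · v_j for j = 2, …, 2.

Pick v_2 = (0, 1, 0, 0)ᵀ.
Then v_1 = N · v_2 = (1, 1, 1, 1)ᵀ.

Sanity check: (A − (3)·I) v_1 = (0, 0, 0, 0)ᵀ = 0. ✓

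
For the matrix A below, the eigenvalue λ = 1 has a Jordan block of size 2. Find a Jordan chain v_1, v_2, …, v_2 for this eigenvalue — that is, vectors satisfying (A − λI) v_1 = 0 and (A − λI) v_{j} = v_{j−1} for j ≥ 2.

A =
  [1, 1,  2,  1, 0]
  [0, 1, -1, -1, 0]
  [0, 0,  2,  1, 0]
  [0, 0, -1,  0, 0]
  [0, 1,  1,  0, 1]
A Jordan chain for λ = 1 of length 2:
v_1 = (1, 0, 0, 0, 1)ᵀ
v_2 = (0, 1, 0, 0, 0)ᵀ

Let N = A − (1)·I. We want v_2 with N^2 v_2 = 0 but N^1 v_2 ≠ 0; then v_{j-1} := N · v_j for j = 2, …, 2.

Pick v_2 = (0, 1, 0, 0, 0)ᵀ.
Then v_1 = N · v_2 = (1, 0, 0, 0, 1)ᵀ.

Sanity check: (A − (1)·I) v_1 = (0, 0, 0, 0, 0)ᵀ = 0. ✓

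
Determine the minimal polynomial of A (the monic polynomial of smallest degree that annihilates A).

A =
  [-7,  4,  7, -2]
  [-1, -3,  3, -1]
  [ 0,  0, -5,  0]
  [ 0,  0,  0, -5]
x^3 + 15*x^2 + 75*x + 125

The characteristic polynomial is χ_A(x) = (x + 5)^4, so the eigenvalues are known. The minimal polynomial is
  m_A(x) = Π_λ (x − λ)^{k_λ}
where k_λ is the size of the *largest* Jordan block for λ (equivalently, the smallest k with (A − λI)^k v = 0 for every generalised eigenvector v of λ).

  λ = -5: largest Jordan block has size 3, contributing (x + 5)^3

So m_A(x) = (x + 5)^3 = x^3 + 15*x^2 + 75*x + 125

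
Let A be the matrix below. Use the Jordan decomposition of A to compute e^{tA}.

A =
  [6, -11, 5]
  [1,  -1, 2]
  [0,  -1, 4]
e^{tA} =
  [-t^2*exp(3*t) + 3*t*exp(3*t) + exp(3*t), 3*t^2*exp(3*t) - 11*t*exp(3*t), -t^2*exp(3*t) + 5*t*exp(3*t)]
  [-t^2*exp(3*t)/2 + t*exp(3*t), 3*t^2*exp(3*t)/2 - 4*t*exp(3*t) + exp(3*t), -t^2*exp(3*t)/2 + 2*t*exp(3*t)]
  [-t^2*exp(3*t)/2, 3*t^2*exp(3*t)/2 - t*exp(3*t), -t^2*exp(3*t)/2 + t*exp(3*t) + exp(3*t)]

Strategy: write A = P · J · P⁻¹ where J is a Jordan canonical form, so e^{tA} = P · e^{tJ} · P⁻¹, and e^{tJ} can be computed block-by-block.

A has Jordan form
J =
  [3, 1, 0]
  [0, 3, 1]
  [0, 0, 3]
(up to reordering of blocks).

Per-block formulas:
  For a 3×3 Jordan block J_3(3): exp(t · J_3(3)) = e^(3t)·(I + t·N + (t^2/2)·N^2), where N is the 3×3 nilpotent shift.

After assembling e^{tJ} and conjugating by P, we get:

e^{tA} =
  [-t^2*exp(3*t) + 3*t*exp(3*t) + exp(3*t), 3*t^2*exp(3*t) - 11*t*exp(3*t), -t^2*exp(3*t) + 5*t*exp(3*t)]
  [-t^2*exp(3*t)/2 + t*exp(3*t), 3*t^2*exp(3*t)/2 - 4*t*exp(3*t) + exp(3*t), -t^2*exp(3*t)/2 + 2*t*exp(3*t)]
  [-t^2*exp(3*t)/2, 3*t^2*exp(3*t)/2 - t*exp(3*t), -t^2*exp(3*t)/2 + t*exp(3*t) + exp(3*t)]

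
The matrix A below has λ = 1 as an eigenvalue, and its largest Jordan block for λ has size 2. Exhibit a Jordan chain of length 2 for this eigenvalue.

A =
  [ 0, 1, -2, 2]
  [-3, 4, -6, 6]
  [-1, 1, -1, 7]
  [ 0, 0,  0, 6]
A Jordan chain for λ = 1 of length 2:
v_1 = (-1, -3, -1, 0)ᵀ
v_2 = (1, 0, 0, 0)ᵀ

Let N = A − (1)·I. We want v_2 with N^2 v_2 = 0 but N^1 v_2 ≠ 0; then v_{j-1} := N · v_j for j = 2, …, 2.

Pick v_2 = (1, 0, 0, 0)ᵀ.
Then v_1 = N · v_2 = (-1, -3, -1, 0)ᵀ.

Sanity check: (A − (1)·I) v_1 = (0, 0, 0, 0)ᵀ = 0. ✓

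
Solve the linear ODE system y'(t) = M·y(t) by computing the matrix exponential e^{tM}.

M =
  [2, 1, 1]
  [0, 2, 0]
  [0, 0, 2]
e^{tM} =
  [exp(2*t), t*exp(2*t), t*exp(2*t)]
  [0, exp(2*t), 0]
  [0, 0, exp(2*t)]

Strategy: write M = P · J · P⁻¹ where J is a Jordan canonical form, so e^{tM} = P · e^{tJ} · P⁻¹, and e^{tJ} can be computed block-by-block.

M has Jordan form
J =
  [2, 1, 0]
  [0, 2, 0]
  [0, 0, 2]
(up to reordering of blocks).

Per-block formulas:
  For a 1×1 block at λ = 2: exp(t · [2]) = [e^(2t)].
  For a 2×2 Jordan block J_2(2): exp(t · J_2(2)) = e^(2t)·(I + t·N), where N is the 2×2 nilpotent shift.

After assembling e^{tJ} and conjugating by P, we get:

e^{tM} =
  [exp(2*t), t*exp(2*t), t*exp(2*t)]
  [0, exp(2*t), 0]
  [0, 0, exp(2*t)]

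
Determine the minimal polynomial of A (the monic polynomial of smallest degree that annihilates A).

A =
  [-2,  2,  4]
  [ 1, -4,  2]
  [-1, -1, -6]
x^3 + 12*x^2 + 48*x + 64

The characteristic polynomial is χ_A(x) = (x + 4)^3, so the eigenvalues are known. The minimal polynomial is
  m_A(x) = Π_λ (x − λ)^{k_λ}
where k_λ is the size of the *largest* Jordan block for λ (equivalently, the smallest k with (A − λI)^k v = 0 for every generalised eigenvector v of λ).

  λ = -4: largest Jordan block has size 3, contributing (x + 4)^3

So m_A(x) = (x + 4)^3 = x^3 + 12*x^2 + 48*x + 64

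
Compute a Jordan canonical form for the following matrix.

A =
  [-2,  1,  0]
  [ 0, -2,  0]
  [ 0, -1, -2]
J_2(-2) ⊕ J_1(-2)

The characteristic polynomial is
  det(x·I − A) = x^3 + 6*x^2 + 12*x + 8 = (x + 2)^3

Eigenvalues and multiplicities (the geometric multiplicity of λ is n − rank(A − λI), which equals the number of Jordan blocks for λ):
  λ = -2: algebraic multiplicity = 3, geometric multiplicity = 2

Determining the block sizes for each eigenvalue:
  λ = -2: 2 blocks summing to 3 forces exactly one block of size 2 and the rest size 1 → block sizes [2, 1]

Assembling the blocks gives a Jordan form
J =
  [-2,  1,  0]
  [ 0, -2,  0]
  [ 0,  0, -2]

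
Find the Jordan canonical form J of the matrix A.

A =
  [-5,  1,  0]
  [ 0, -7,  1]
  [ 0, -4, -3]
J_3(-5)

The characteristic polynomial is
  det(x·I − A) = x^3 + 15*x^2 + 75*x + 125 = (x + 5)^3

Eigenvalues and multiplicities (the geometric multiplicity of λ is n − rank(A − λI), which equals the number of Jordan blocks for λ):
  λ = -5: algebraic multiplicity = 3, geometric multiplicity = 1

Determining the block sizes for each eigenvalue:
  λ = -5: one block (gm = 1), so the single block has size am = 3 → block sizes [3]

Assembling the blocks gives a Jordan form
J =
  [-5,  1,  0]
  [ 0, -5,  1]
  [ 0,  0, -5]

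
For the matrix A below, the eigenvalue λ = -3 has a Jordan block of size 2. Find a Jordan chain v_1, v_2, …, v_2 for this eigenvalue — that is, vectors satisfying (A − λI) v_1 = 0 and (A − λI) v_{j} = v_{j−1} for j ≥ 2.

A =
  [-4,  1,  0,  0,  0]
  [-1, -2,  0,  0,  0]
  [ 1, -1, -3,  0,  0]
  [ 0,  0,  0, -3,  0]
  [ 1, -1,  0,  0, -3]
A Jordan chain for λ = -3 of length 2:
v_1 = (-1, -1, 1, 0, 1)ᵀ
v_2 = (1, 0, 0, 0, 0)ᵀ

Let N = A − (-3)·I. We want v_2 with N^2 v_2 = 0 but N^1 v_2 ≠ 0; then v_{j-1} := N · v_j for j = 2, …, 2.

Pick v_2 = (1, 0, 0, 0, 0)ᵀ.
Then v_1 = N · v_2 = (-1, -1, 1, 0, 1)ᵀ.

Sanity check: (A − (-3)·I) v_1 = (0, 0, 0, 0, 0)ᵀ = 0. ✓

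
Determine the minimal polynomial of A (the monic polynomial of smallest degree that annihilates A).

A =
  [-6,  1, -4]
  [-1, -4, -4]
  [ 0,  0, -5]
x^2 + 10*x + 25

The characteristic polynomial is χ_A(x) = (x + 5)^3, so the eigenvalues are known. The minimal polynomial is
  m_A(x) = Π_λ (x − λ)^{k_λ}
where k_λ is the size of the *largest* Jordan block for λ (equivalently, the smallest k with (A − λI)^k v = 0 for every generalised eigenvector v of λ).

  λ = -5: largest Jordan block has size 2, contributing (x + 5)^2

So m_A(x) = (x + 5)^2 = x^2 + 10*x + 25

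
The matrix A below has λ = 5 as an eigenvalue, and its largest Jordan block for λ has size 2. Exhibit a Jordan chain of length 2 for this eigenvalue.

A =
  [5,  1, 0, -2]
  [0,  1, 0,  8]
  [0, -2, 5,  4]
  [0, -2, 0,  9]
A Jordan chain for λ = 5 of length 2:
v_1 = (1, -4, -2, -2)ᵀ
v_2 = (0, 1, 0, 0)ᵀ

Let N = A − (5)·I. We want v_2 with N^2 v_2 = 0 but N^1 v_2 ≠ 0; then v_{j-1} := N · v_j for j = 2, …, 2.

Pick v_2 = (0, 1, 0, 0)ᵀ.
Then v_1 = N · v_2 = (1, -4, -2, -2)ᵀ.

Sanity check: (A − (5)·I) v_1 = (0, 0, 0, 0)ᵀ = 0. ✓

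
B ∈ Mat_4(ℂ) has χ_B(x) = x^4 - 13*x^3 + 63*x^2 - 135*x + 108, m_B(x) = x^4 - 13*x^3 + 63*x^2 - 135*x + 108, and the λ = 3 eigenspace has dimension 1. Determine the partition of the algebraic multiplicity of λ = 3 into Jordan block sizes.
Block sizes for λ = 3: [3]

Step 1 — from the characteristic polynomial, algebraic multiplicity of λ = 3 is 3. From dim ker(B − (3)·I) = 1, there are exactly 1 Jordan blocks for λ = 3.
Step 2 — from the minimal polynomial, the factor (x − 3)^3 tells us the largest block for λ = 3 has size 3.
Step 3 — with total size 3, 1 blocks, and largest block 3, the block sizes (in nonincreasing order) are [3].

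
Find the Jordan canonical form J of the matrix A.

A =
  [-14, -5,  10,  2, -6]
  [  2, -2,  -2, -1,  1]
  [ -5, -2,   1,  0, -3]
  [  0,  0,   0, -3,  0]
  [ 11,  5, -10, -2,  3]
J_3(-3) ⊕ J_2(-3)

The characteristic polynomial is
  det(x·I − A) = x^5 + 15*x^4 + 90*x^3 + 270*x^2 + 405*x + 243 = (x + 3)^5

Eigenvalues and multiplicities (the geometric multiplicity of λ is n − rank(A − λI), which equals the number of Jordan blocks for λ):
  λ = -3: algebraic multiplicity = 5, geometric multiplicity = 2

Determining the block sizes for each eigenvalue:
  λ = -3: with am = 5 and gm = 2, the partition is not yet determined (e.g. several partitions of 5 into 2 parts exist). Let N = A − (-3)·I. Computing rank(N^1) = 3, rank(N^2) = 1, rank(N^3) = 0; the number of blocks of size ≥ j is rank(N^{j−1}) − rank(N^j), giving [2, 2, 1]. So we have 1 block(s) of size 3, 1 block(s) of size 2 → block sizes [3, 2]

Assembling the blocks gives a Jordan form
J =
  [-3,  1,  0,  0,  0]
  [ 0, -3,  1,  0,  0]
  [ 0,  0, -3,  0,  0]
  [ 0,  0,  0, -3,  1]
  [ 0,  0,  0,  0, -3]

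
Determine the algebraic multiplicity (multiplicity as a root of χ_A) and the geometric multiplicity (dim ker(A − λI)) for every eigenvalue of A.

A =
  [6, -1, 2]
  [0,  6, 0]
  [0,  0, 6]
λ = 6: alg = 3, geom = 2

Step 1 — factor the characteristic polynomial to read off the algebraic multiplicities:
  χ_A(x) = (x - 6)^3

Step 2 — compute geometric multiplicities via the rank-nullity identity g(λ) = n − rank(A − λI):
  rank(A − (6)·I) = 1, so dim ker(A − (6)·I) = n − 1 = 2

Summary:
  λ = 6: algebraic multiplicity = 3, geometric multiplicity = 2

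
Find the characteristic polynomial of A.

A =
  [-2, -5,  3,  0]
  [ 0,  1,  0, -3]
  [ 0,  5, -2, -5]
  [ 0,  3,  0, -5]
x^4 + 8*x^3 + 24*x^2 + 32*x + 16

Expanding det(x·I − A) (e.g. by cofactor expansion or by noting that A is similar to its Jordan form J, which has the same characteristic polynomial as A) gives
  χ_A(x) = x^4 + 8*x^3 + 24*x^2 + 32*x + 16
which factors as (x + 2)^4. The eigenvalues (with algebraic multiplicities) are λ = -2 with multiplicity 4.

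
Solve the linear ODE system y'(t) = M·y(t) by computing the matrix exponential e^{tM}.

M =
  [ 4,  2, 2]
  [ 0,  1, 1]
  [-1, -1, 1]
e^{tM} =
  [t^2*exp(2*t) + 2*t*exp(2*t) + exp(2*t), 2*t*exp(2*t), 2*t^2*exp(2*t) + 2*t*exp(2*t)]
  [-t^2*exp(2*t)/2, -t*exp(2*t) + exp(2*t), -t^2*exp(2*t) + t*exp(2*t)]
  [-t^2*exp(2*t)/2 - t*exp(2*t), -t*exp(2*t), -t^2*exp(2*t) - t*exp(2*t) + exp(2*t)]

Strategy: write M = P · J · P⁻¹ where J is a Jordan canonical form, so e^{tM} = P · e^{tJ} · P⁻¹, and e^{tJ} can be computed block-by-block.

M has Jordan form
J =
  [2, 1, 0]
  [0, 2, 1]
  [0, 0, 2]
(up to reordering of blocks).

Per-block formulas:
  For a 3×3 Jordan block J_3(2): exp(t · J_3(2)) = e^(2t)·(I + t·N + (t^2/2)·N^2), where N is the 3×3 nilpotent shift.

After assembling e^{tJ} and conjugating by P, we get:

e^{tM} =
  [t^2*exp(2*t) + 2*t*exp(2*t) + exp(2*t), 2*t*exp(2*t), 2*t^2*exp(2*t) + 2*t*exp(2*t)]
  [-t^2*exp(2*t)/2, -t*exp(2*t) + exp(2*t), -t^2*exp(2*t) + t*exp(2*t)]
  [-t^2*exp(2*t)/2 - t*exp(2*t), -t*exp(2*t), -t^2*exp(2*t) - t*exp(2*t) + exp(2*t)]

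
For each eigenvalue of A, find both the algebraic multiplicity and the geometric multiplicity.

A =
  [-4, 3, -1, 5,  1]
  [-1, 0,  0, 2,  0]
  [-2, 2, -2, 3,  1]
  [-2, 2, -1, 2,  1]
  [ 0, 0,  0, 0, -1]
λ = -1: alg = 5, geom = 3

Step 1 — factor the characteristic polynomial to read off the algebraic multiplicities:
  χ_A(x) = (x + 1)^5

Step 2 — compute geometric multiplicities via the rank-nullity identity g(λ) = n − rank(A − λI):
  rank(A − (-1)·I) = 2, so dim ker(A − (-1)·I) = n − 2 = 3

Summary:
  λ = -1: algebraic multiplicity = 5, geometric multiplicity = 3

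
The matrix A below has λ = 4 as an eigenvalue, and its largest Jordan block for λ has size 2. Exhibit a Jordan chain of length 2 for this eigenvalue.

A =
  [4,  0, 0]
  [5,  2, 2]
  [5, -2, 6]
A Jordan chain for λ = 4 of length 2:
v_1 = (0, 5, 5)ᵀ
v_2 = (1, 0, 0)ᵀ

Let N = A − (4)·I. We want v_2 with N^2 v_2 = 0 but N^1 v_2 ≠ 0; then v_{j-1} := N · v_j for j = 2, …, 2.

Pick v_2 = (1, 0, 0)ᵀ.
Then v_1 = N · v_2 = (0, 5, 5)ᵀ.

Sanity check: (A − (4)·I) v_1 = (0, 0, 0)ᵀ = 0. ✓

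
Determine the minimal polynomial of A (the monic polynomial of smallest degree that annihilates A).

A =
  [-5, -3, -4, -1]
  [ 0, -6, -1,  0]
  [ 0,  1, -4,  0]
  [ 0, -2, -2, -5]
x^3 + 15*x^2 + 75*x + 125

The characteristic polynomial is χ_A(x) = (x + 5)^4, so the eigenvalues are known. The minimal polynomial is
  m_A(x) = Π_λ (x − λ)^{k_λ}
where k_λ is the size of the *largest* Jordan block for λ (equivalently, the smallest k with (A − λI)^k v = 0 for every generalised eigenvector v of λ).

  λ = -5: largest Jordan block has size 3, contributing (x + 5)^3

So m_A(x) = (x + 5)^3 = x^3 + 15*x^2 + 75*x + 125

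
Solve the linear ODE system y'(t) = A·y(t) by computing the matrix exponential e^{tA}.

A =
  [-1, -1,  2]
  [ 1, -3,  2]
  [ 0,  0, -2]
e^{tA} =
  [t*exp(-2*t) + exp(-2*t), -t*exp(-2*t), 2*t*exp(-2*t)]
  [t*exp(-2*t), -t*exp(-2*t) + exp(-2*t), 2*t*exp(-2*t)]
  [0, 0, exp(-2*t)]

Strategy: write A = P · J · P⁻¹ where J is a Jordan canonical form, so e^{tA} = P · e^{tJ} · P⁻¹, and e^{tJ} can be computed block-by-block.

A has Jordan form
J =
  [-2,  1,  0]
  [ 0, -2,  0]
  [ 0,  0, -2]
(up to reordering of blocks).

Per-block formulas:
  For a 1×1 block at λ = -2: exp(t · [-2]) = [e^(-2t)].
  For a 2×2 Jordan block J_2(-2): exp(t · J_2(-2)) = e^(-2t)·(I + t·N), where N is the 2×2 nilpotent shift.

After assembling e^{tJ} and conjugating by P, we get:

e^{tA} =
  [t*exp(-2*t) + exp(-2*t), -t*exp(-2*t), 2*t*exp(-2*t)]
  [t*exp(-2*t), -t*exp(-2*t) + exp(-2*t), 2*t*exp(-2*t)]
  [0, 0, exp(-2*t)]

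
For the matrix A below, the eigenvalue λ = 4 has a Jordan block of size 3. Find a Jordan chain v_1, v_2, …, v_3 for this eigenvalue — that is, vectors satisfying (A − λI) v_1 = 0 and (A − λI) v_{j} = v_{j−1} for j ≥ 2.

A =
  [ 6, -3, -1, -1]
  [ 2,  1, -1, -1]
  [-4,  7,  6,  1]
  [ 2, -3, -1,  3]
A Jordan chain for λ = 4 of length 3:
v_1 = (-1, -1, 2, -1)ᵀ
v_2 = (-3, -3, 7, -3)ᵀ
v_3 = (0, 1, 0, 0)ᵀ

Let N = A − (4)·I. We want v_3 with N^3 v_3 = 0 but N^2 v_3 ≠ 0; then v_{j-1} := N · v_j for j = 3, …, 2.

Pick v_3 = (0, 1, 0, 0)ᵀ.
Then v_2 = N · v_3 = (-3, -3, 7, -3)ᵀ.
Then v_1 = N · v_2 = (-1, -1, 2, -1)ᵀ.

Sanity check: (A − (4)·I) v_1 = (0, 0, 0, 0)ᵀ = 0. ✓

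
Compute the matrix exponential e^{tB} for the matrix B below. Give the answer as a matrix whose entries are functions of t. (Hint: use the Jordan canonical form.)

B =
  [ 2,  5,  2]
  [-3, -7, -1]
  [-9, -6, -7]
e^{tB} =
  [3*t^2*exp(-4*t)/2 + 6*t*exp(-4*t) + exp(-4*t), 3*t^2*exp(-4*t)/2 + 5*t*exp(-4*t), t^2*exp(-4*t)/2 + 2*t*exp(-4*t)]
  [-3*t*exp(-4*t), -3*t*exp(-4*t) + exp(-4*t), -t*exp(-4*t)]
  [-9*t^2*exp(-4*t)/2 - 9*t*exp(-4*t), -9*t^2*exp(-4*t)/2 - 6*t*exp(-4*t), -3*t^2*exp(-4*t)/2 - 3*t*exp(-4*t) + exp(-4*t)]

Strategy: write B = P · J · P⁻¹ where J is a Jordan canonical form, so e^{tB} = P · e^{tJ} · P⁻¹, and e^{tJ} can be computed block-by-block.

B has Jordan form
J =
  [-4,  1,  0]
  [ 0, -4,  1]
  [ 0,  0, -4]
(up to reordering of blocks).

Per-block formulas:
  For a 3×3 Jordan block J_3(-4): exp(t · J_3(-4)) = e^(-4t)·(I + t·N + (t^2/2)·N^2), where N is the 3×3 nilpotent shift.

After assembling e^{tJ} and conjugating by P, we get:

e^{tB} =
  [3*t^2*exp(-4*t)/2 + 6*t*exp(-4*t) + exp(-4*t), 3*t^2*exp(-4*t)/2 + 5*t*exp(-4*t), t^2*exp(-4*t)/2 + 2*t*exp(-4*t)]
  [-3*t*exp(-4*t), -3*t*exp(-4*t) + exp(-4*t), -t*exp(-4*t)]
  [-9*t^2*exp(-4*t)/2 - 9*t*exp(-4*t), -9*t^2*exp(-4*t)/2 - 6*t*exp(-4*t), -3*t^2*exp(-4*t)/2 - 3*t*exp(-4*t) + exp(-4*t)]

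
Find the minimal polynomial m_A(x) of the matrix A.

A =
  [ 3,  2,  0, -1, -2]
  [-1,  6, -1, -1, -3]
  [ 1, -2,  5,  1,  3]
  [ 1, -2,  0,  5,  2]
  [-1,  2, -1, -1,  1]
x^2 - 8*x + 16

The characteristic polynomial is χ_A(x) = (x - 4)^5, so the eigenvalues are known. The minimal polynomial is
  m_A(x) = Π_λ (x − λ)^{k_λ}
where k_λ is the size of the *largest* Jordan block for λ (equivalently, the smallest k with (A − λI)^k v = 0 for every generalised eigenvector v of λ).

  λ = 4: largest Jordan block has size 2, contributing (x − 4)^2

So m_A(x) = (x - 4)^2 = x^2 - 8*x + 16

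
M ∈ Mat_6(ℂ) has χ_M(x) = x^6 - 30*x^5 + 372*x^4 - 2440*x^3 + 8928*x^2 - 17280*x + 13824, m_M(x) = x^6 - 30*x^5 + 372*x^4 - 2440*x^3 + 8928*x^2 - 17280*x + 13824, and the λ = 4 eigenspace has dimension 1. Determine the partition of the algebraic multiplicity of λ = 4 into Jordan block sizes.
Block sizes for λ = 4: [3]

Step 1 — from the characteristic polynomial, algebraic multiplicity of λ = 4 is 3. From dim ker(M − (4)·I) = 1, there are exactly 1 Jordan blocks for λ = 4.
Step 2 — from the minimal polynomial, the factor (x − 4)^3 tells us the largest block for λ = 4 has size 3.
Step 3 — with total size 3, 1 blocks, and largest block 3, the block sizes (in nonincreasing order) are [3].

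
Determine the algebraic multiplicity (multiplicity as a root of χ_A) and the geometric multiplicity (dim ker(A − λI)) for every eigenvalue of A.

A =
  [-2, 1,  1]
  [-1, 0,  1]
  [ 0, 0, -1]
λ = -1: alg = 3, geom = 2

Step 1 — factor the characteristic polynomial to read off the algebraic multiplicities:
  χ_A(x) = (x + 1)^3

Step 2 — compute geometric multiplicities via the rank-nullity identity g(λ) = n − rank(A − λI):
  rank(A − (-1)·I) = 1, so dim ker(A − (-1)·I) = n − 1 = 2

Summary:
  λ = -1: algebraic multiplicity = 3, geometric multiplicity = 2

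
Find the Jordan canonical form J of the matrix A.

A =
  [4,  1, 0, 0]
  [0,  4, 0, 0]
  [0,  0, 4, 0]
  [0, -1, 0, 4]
J_2(4) ⊕ J_1(4) ⊕ J_1(4)

The characteristic polynomial is
  det(x·I − A) = x^4 - 16*x^3 + 96*x^2 - 256*x + 256 = (x - 4)^4

Eigenvalues and multiplicities (the geometric multiplicity of λ is n − rank(A − λI), which equals the number of Jordan blocks for λ):
  λ = 4: algebraic multiplicity = 4, geometric multiplicity = 3

Determining the block sizes for each eigenvalue:
  λ = 4: 3 blocks summing to 4 forces exactly one block of size 2 and the rest size 1 → block sizes [2, 1, 1]

Assembling the blocks gives a Jordan form
J =
  [4, 1, 0, 0]
  [0, 4, 0, 0]
  [0, 0, 4, 0]
  [0, 0, 0, 4]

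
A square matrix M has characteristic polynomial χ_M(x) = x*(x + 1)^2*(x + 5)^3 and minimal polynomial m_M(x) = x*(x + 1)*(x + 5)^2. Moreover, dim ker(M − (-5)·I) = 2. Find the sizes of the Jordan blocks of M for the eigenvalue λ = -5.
Block sizes for λ = -5: [2, 1]

Step 1 — from the characteristic polynomial, algebraic multiplicity of λ = -5 is 3. From dim ker(M − (-5)·I) = 2, there are exactly 2 Jordan blocks for λ = -5.
Step 2 — from the minimal polynomial, the factor (x + 5)^2 tells us the largest block for λ = -5 has size 2.
Step 3 — with total size 3, 2 blocks, and largest block 2, the block sizes (in nonincreasing order) are [2, 1].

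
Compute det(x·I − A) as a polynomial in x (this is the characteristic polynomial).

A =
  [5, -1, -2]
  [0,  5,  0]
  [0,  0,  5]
x^3 - 15*x^2 + 75*x - 125

Expanding det(x·I − A) (e.g. by cofactor expansion or by noting that A is similar to its Jordan form J, which has the same characteristic polynomial as A) gives
  χ_A(x) = x^3 - 15*x^2 + 75*x - 125
which factors as (x - 5)^3. The eigenvalues (with algebraic multiplicities) are λ = 5 with multiplicity 3.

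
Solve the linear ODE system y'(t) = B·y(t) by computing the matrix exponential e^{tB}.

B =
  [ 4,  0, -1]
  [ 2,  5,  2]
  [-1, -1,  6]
e^{tB} =
  [t^2*exp(5*t) - t*exp(5*t) + exp(5*t), t^2*exp(5*t)/2, -t*exp(5*t)]
  [-2*t^2*exp(5*t) + 2*t*exp(5*t), -t^2*exp(5*t) + exp(5*t), 2*t*exp(5*t)]
  [-t^2*exp(5*t) - t*exp(5*t), -t^2*exp(5*t)/2 - t*exp(5*t), t*exp(5*t) + exp(5*t)]

Strategy: write B = P · J · P⁻¹ where J is a Jordan canonical form, so e^{tB} = P · e^{tJ} · P⁻¹, and e^{tJ} can be computed block-by-block.

B has Jordan form
J =
  [5, 1, 0]
  [0, 5, 1]
  [0, 0, 5]
(up to reordering of blocks).

Per-block formulas:
  For a 3×3 Jordan block J_3(5): exp(t · J_3(5)) = e^(5t)·(I + t·N + (t^2/2)·N^2), where N is the 3×3 nilpotent shift.

After assembling e^{tJ} and conjugating by P, we get:

e^{tB} =
  [t^2*exp(5*t) - t*exp(5*t) + exp(5*t), t^2*exp(5*t)/2, -t*exp(5*t)]
  [-2*t^2*exp(5*t) + 2*t*exp(5*t), -t^2*exp(5*t) + exp(5*t), 2*t*exp(5*t)]
  [-t^2*exp(5*t) - t*exp(5*t), -t^2*exp(5*t)/2 - t*exp(5*t), t*exp(5*t) + exp(5*t)]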